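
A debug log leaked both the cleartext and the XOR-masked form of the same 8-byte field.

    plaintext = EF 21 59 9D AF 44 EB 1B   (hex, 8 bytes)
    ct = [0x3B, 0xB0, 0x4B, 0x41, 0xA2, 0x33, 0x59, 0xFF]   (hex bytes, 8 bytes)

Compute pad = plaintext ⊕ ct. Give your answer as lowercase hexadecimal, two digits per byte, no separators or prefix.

d49112dc0d77b2e4

Since ct = plaintext ⊕ pad, XORing both sides with plaintext gives pad = plaintext ⊕ ct.
byte 0: 239 ⊕  59 = 212
byte 1:  33 ⊕ 176 = 145
byte 2:  89 ⊕  75 =  18
byte 3: 157 ⊕  65 = 220
byte 4: 175 ⊕ 162 =  13
byte 5:  68 ⊕  51 = 119
byte 6: 235 ⊕  89 = 178
byte 7:  27 ⊕ 255 = 228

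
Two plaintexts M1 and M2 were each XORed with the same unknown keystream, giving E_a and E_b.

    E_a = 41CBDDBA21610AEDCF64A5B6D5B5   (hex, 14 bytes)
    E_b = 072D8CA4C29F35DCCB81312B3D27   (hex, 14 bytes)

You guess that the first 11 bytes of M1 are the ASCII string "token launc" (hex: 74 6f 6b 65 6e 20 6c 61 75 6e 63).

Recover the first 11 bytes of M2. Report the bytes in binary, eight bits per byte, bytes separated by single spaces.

00110010 10001001 00111010 01111011 10001101 11011110 01010011 01010000 01110001 10001011 11110111

First, E_a ⊕ E_b = (M1 ⊕ K) ⊕ (M2 ⊕ K) = M1 ⊕ M2, so the key drops out. Then M2 = (M1 ⊕ M2) ⊕ M1 over the first 11 bytes.
byte 0: (41 ^ 07) ^ 74 = 46 ^ 74 = 32
byte 1: (cb ^ 2d) ^ 6f = e6 ^ 6f = 89
byte 2: (dd ^ 8c) ^ 6b = 51 ^ 6b = 3a
byte 3: (ba ^ a4) ^ 65 = 1e ^ 65 = 7b
byte 4: (21 ^ c2) ^ 6e = e3 ^ 6e = 8d
byte 5: (61 ^ 9f) ^ 20 = fe ^ 20 = de
byte 6: (0a ^ 35) ^ 6c = 3f ^ 6c = 53
byte 7: (ed ^ dc) ^ 61 = 31 ^ 61 = 50
byte 8: (cf ^ cb) ^ 75 = 04 ^ 75 = 71
byte 9: (64 ^ 81) ^ 6e = e5 ^ 6e = 8b
byte 10: (a5 ^ 31) ^ 63 = 94 ^ 63 = f7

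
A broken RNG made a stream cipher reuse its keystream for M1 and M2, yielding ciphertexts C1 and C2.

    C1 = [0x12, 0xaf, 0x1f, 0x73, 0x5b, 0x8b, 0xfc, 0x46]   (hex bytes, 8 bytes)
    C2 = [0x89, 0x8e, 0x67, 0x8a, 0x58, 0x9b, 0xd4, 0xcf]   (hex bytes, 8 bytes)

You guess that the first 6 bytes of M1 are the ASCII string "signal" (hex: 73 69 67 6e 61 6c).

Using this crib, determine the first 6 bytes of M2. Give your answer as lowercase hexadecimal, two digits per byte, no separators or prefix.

e8481f97627c

First, C1 ⊕ C2 = (M1 ⊕ K) ⊕ (M2 ⊕ K) = M1 ⊕ M2, so the key drops out. Then M2 = (M1 ⊕ M2) ⊕ M1 over the first 6 bytes.
byte 0: (12 ^ 89) ^ 73 = 9b ^ 73 = e8
byte 1: (af ^ 8e) ^ 69 = 21 ^ 69 = 48
byte 2: (1f ^ 67) ^ 67 = 78 ^ 67 = 1f
byte 3: (73 ^ 8a) ^ 6e = f9 ^ 6e = 97
byte 4: (5b ^ 58) ^ 61 = 03 ^ 61 = 62
byte 5: (8b ^ 9b) ^ 6c = 10 ^ 6c = 7c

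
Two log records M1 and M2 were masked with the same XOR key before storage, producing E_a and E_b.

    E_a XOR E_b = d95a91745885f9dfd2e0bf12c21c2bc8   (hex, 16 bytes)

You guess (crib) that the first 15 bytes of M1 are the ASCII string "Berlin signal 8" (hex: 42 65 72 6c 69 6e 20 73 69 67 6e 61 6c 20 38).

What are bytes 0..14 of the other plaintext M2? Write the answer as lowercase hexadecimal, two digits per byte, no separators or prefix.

9b3fe31831ebd9acbb87d173ae3c13

Since E_a ⊕ E_b = M1 ⊕ M2, XORing with the guessed M1 bytes yields the corresponding M2 bytes: M2 = (E_a ⊕ E_b) ⊕ M1.
byte 0: d9 XOR 42 = 9b
byte 1: 5a XOR 65 = 3f
byte 2: 91 XOR 72 = e3
byte 3: 74 XOR 6c = 18
byte 4: 58 XOR 69 = 31
byte 5: 85 XOR 6e = eb
byte 6: f9 XOR 20 = d9
byte 7: df XOR 73 = ac
byte 8: d2 XOR 69 = bb
byte 9: e0 XOR 67 = 87
byte 10: bf XOR 6e = d1
byte 11: 12 XOR 61 = 73
byte 12: c2 XOR 6c = ae
byte 13: 1c XOR 20 = 3c
byte 14: 2b XOR 38 = 13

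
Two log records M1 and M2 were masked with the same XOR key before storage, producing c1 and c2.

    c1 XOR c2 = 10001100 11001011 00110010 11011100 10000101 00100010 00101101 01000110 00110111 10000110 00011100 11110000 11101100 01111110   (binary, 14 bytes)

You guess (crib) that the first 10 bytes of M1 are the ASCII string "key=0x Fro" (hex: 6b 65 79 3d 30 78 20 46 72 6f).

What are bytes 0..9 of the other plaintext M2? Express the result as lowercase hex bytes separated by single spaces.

Since c1 ⊕ c2 = M1 ⊕ M2, XORing with the guessed M1 bytes yields the corresponding M2 bytes: M2 = (c1 ⊕ c2) ⊕ M1.
8c xor 6b = e7
cb xor 65 = ae
32 xor 79 = 4b
dc xor 3d = e1
85 xor 30 = b5
22 xor 78 = 5a
2d xor 20 = 0d
46 xor 46 = 00
37 xor 72 = 45
86 xor 6f = e9

e7 ae 4b e1 b5 5a 0d 00 45 e9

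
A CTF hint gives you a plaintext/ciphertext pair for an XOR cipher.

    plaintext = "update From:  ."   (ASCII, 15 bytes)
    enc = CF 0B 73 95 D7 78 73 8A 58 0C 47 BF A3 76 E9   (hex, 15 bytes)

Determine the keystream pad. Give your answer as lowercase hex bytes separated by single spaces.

ba 7b 17 f4 a3 1d 53 cc 2a 63 2a 85 83 56 c7

Since enc = plaintext ⊕ pad, XORing both sides with plaintext gives pad = plaintext ⊕ enc.
byte 0: 75 XOR cf = ba
byte 1: 70 XOR 0b = 7b
byte 2: 64 XOR 73 = 17
byte 3: 61 XOR 95 = f4
byte 4: 74 XOR d7 = a3
byte 5: 65 XOR 78 = 1d
byte 6: 20 XOR 73 = 53
byte 7: 46 XOR 8a = cc
byte 8: 72 XOR 58 = 2a
byte 9: 6f XOR 0c = 63
byte 10: 6d XOR 47 = 2a
byte 11: 3a XOR bf = 85
byte 12: 20 XOR a3 = 83
byte 13: 20 XOR 76 = 56
byte 14: 2e XOR e9 = c7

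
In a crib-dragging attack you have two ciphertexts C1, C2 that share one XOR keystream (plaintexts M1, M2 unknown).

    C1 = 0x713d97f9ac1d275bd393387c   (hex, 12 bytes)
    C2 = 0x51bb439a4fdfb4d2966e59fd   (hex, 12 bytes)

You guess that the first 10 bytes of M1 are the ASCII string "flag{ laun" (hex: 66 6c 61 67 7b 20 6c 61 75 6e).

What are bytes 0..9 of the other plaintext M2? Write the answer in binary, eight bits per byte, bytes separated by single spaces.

01000110 11101010 10110101 00000100 10011000 11100010 11111111 11101000 00110000 10010011

First, C1 ⊕ C2 = (M1 ⊕ K) ⊕ (M2 ⊕ K) = M1 ⊕ M2, so the key drops out. Then M2 = (M1 ⊕ M2) ⊕ M1 over the first 10 bytes.
byte 0: (71 ^ 51) ^ 66 = 20 ^ 66 = 46
byte 1: (3d ^ bb) ^ 6c = 86 ^ 6c = ea
byte 2: (97 ^ 43) ^ 61 = d4 ^ 61 = b5
byte 3: (f9 ^ 9a) ^ 67 = 63 ^ 67 = 04
byte 4: (ac ^ 4f) ^ 7b = e3 ^ 7b = 98
byte 5: (1d ^ df) ^ 20 = c2 ^ 20 = e2
byte 6: (27 ^ b4) ^ 6c = 93 ^ 6c = ff
byte 7: (5b ^ d2) ^ 61 = 89 ^ 61 = e8
byte 8: (d3 ^ 96) ^ 75 = 45 ^ 75 = 30
byte 9: (93 ^ 6e) ^ 6e = fd ^ 6e = 93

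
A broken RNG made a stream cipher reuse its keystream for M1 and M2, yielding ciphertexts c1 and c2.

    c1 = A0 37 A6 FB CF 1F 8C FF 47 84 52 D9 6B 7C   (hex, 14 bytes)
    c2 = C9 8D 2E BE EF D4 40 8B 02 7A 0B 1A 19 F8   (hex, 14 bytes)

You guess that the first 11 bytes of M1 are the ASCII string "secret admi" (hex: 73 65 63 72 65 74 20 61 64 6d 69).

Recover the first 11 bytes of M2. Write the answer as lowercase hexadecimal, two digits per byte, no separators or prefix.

First, c1 ⊕ c2 = (M1 ⊕ K) ⊕ (M2 ⊕ K) = M1 ⊕ M2, so the key drops out. Then M2 = (M1 ⊕ M2) ⊕ M1 over the first 11 bytes.
byte 0: (a0 xor c9) xor 73 = 69 xor 73 = 1a
byte 1: (37 xor 8d) xor 65 = ba xor 65 = df
byte 2: (a6 xor 2e) xor 63 = 88 xor 63 = eb
byte 3: (fb xor be) xor 72 = 45 xor 72 = 37
byte 4: (cf xor ef) xor 65 = 20 xor 65 = 45
byte 5: (1f xor d4) xor 74 = cb xor 74 = bf
byte 6: (8c xor 40) xor 20 = cc xor 20 = ec
byte 7: (ff xor 8b) xor 61 = 74 xor 61 = 15
byte 8: (47 xor 02) xor 64 = 45 xor 64 = 21
byte 9: (84 xor 7a) xor 6d = fe xor 6d = 93
byte 10: (52 xor 0b) xor 69 = 59 xor 69 = 30

1adfeb3745bfec15219330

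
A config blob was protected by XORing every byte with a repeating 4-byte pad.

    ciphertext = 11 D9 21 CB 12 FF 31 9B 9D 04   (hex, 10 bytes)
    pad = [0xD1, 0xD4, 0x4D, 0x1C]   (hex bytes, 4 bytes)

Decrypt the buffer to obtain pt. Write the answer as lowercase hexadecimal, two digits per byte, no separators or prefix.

The 4-byte key repeats, so the effective keystream is d1 d4 4d 1c d1 d4 4d 1c d1 d4.
byte 0: 11 ⊕ d1 = c0
byte 1: d9 ⊕ d4 = 0d
byte 2: 21 ⊕ 4d = 6c
byte 3: cb ⊕ 1c = d7
byte 4: 12 ⊕ d1 = c3
byte 5: ff ⊕ d4 = 2b
byte 6: 31 ⊕ 4d = 7c
byte 7: 9b ⊕ 1c = 87
byte 8: 9d ⊕ d1 = 4c
byte 9: 04 ⊕ d4 = d0

c00d6cd7c32b7c874cd0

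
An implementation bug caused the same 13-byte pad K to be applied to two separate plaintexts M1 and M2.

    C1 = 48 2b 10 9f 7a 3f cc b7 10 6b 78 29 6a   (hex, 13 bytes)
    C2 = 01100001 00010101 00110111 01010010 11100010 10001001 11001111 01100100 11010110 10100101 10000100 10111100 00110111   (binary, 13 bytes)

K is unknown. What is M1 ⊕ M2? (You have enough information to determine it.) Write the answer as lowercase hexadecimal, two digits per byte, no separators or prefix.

293e27cd98b603d3c6cefc955d

C1 ⊕ C2 = (M1 ⊕ K) ⊕ (M2 ⊕ K) = M1 ⊕ M2 — the shared key cancels under XOR.
01001000 xor 01100001 = 00101001
00101011 xor 00010101 = 00111110
00010000 xor 00110111 = 00100111
10011111 xor 01010010 = 11001101
01111010 xor 11100010 = 10011000
00111111 xor 10001001 = 10110110
11001100 xor 11001111 = 00000011
10110111 xor 01100100 = 11010011
00010000 xor 11010110 = 11000110
01101011 xor 10100101 = 11001110
01111000 xor 10000100 = 11111100
00101001 xor 10111100 = 10010101
01101010 xor 00110111 = 01011101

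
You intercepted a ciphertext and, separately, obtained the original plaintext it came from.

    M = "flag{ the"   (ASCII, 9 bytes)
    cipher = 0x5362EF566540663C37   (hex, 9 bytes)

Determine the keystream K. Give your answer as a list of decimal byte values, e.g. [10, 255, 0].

[53, 14, 142, 49, 30, 96, 18, 84, 82]

Since cipher = M ⊕ K, XORing both sides with M gives K = M ⊕ cipher.
66 ⊕ 53 = 35
6c ⊕ 62 = 0e
61 ⊕ ef = 8e
67 ⊕ 56 = 31
7b ⊕ 65 = 1e
20 ⊕ 40 = 60
74 ⊕ 66 = 12
68 ⊕ 3c = 54
65 ⊕ 37 = 52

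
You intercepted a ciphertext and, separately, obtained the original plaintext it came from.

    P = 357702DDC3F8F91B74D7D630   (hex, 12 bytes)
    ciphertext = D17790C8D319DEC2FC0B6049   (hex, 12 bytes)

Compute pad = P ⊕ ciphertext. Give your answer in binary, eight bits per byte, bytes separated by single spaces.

11100100 00000000 10010010 00010101 00010000 11100001 00100111 11011001 10001000 11011100 10110110 01111001

Since ciphertext = P ⊕ pad, XORing both sides with P gives pad = P ⊕ ciphertext.
byte 0: 35 ⊕ d1 = e4
byte 1: 77 ⊕ 77 = 00
byte 2: 02 ⊕ 90 = 92
byte 3: dd ⊕ c8 = 15
byte 4: c3 ⊕ d3 = 10
byte 5: f8 ⊕ 19 = e1
byte 6: f9 ⊕ de = 27
byte 7: 1b ⊕ c2 = d9
byte 8: 74 ⊕ fc = 88
byte 9: d7 ⊕ 0b = dc
byte 10: d6 ⊕ 60 = b6
byte 11: 30 ⊕ 49 = 79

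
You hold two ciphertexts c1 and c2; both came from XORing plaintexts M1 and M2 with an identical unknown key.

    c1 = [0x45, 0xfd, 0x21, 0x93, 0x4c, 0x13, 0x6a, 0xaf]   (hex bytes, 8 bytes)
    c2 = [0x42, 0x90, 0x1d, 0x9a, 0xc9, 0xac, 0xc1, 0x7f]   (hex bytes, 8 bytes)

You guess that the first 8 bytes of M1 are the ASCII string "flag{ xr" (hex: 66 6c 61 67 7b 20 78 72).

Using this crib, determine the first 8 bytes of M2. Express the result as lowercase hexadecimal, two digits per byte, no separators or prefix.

First, c1 ⊕ c2 = (M1 ⊕ K) ⊕ (M2 ⊕ K) = M1 ⊕ M2, so the key drops out. Then M2 = (M1 ⊕ M2) ⊕ M1 over the first 8 bytes.
byte 0: (45 XOR 42) XOR 66 = 07 XOR 66 = 61
byte 1: (fd XOR 90) XOR 6c = 6d XOR 6c = 01
byte 2: (21 XOR 1d) XOR 61 = 3c XOR 61 = 5d
byte 3: (93 XOR 9a) XOR 67 = 09 XOR 67 = 6e
byte 4: (4c XOR c9) XOR 7b = 85 XOR 7b = fe
byte 5: (13 XOR ac) XOR 20 = bf XOR 20 = 9f
byte 6: (6a XOR c1) XOR 78 = ab XOR 78 = d3
byte 7: (af XOR 7f) XOR 72 = d0 XOR 72 = a2

61015d6efe9fd3a2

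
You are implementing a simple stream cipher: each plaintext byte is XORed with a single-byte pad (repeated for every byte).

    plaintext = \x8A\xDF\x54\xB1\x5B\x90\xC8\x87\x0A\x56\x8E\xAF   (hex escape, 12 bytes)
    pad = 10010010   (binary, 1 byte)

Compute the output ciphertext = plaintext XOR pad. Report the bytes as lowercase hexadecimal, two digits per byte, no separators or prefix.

184dc623c9025a1598c41c3d

The 1-byte key repeats, so the effective keystream is 92 92 92 92 92 92 92 92 92 92 92 92.
byte 0: 8a ⊕ 92 = 18
byte 1: df ⊕ 92 = 4d
byte 2: 54 ⊕ 92 = c6
byte 3: b1 ⊕ 92 = 23
byte 4: 5b ⊕ 92 = c9
byte 5: 90 ⊕ 92 = 02
byte 6: c8 ⊕ 92 = 5a
byte 7: 87 ⊕ 92 = 15
byte 8: 0a ⊕ 92 = 98
byte 9: 56 ⊕ 92 = c4
byte 10: 8e ⊕ 92 = 1c
byte 11: af ⊕ 92 = 3d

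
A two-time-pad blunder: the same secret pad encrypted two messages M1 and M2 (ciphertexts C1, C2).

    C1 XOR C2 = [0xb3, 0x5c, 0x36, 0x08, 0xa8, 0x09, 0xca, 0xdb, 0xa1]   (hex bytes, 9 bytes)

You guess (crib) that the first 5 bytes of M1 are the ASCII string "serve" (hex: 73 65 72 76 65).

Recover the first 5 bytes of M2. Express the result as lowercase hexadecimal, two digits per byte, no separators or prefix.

Since C1 ⊕ C2 = M1 ⊕ M2, XORing with the guessed M1 bytes yields the corresponding M2 bytes: M2 = (C1 ⊕ C2) ⊕ M1.
byte 0: b3 XOR 73 = c0
byte 1: 5c XOR 65 = 39
byte 2: 36 XOR 72 = 44
byte 3: 08 XOR 76 = 7e
byte 4: a8 XOR 65 = cd

c039447ecd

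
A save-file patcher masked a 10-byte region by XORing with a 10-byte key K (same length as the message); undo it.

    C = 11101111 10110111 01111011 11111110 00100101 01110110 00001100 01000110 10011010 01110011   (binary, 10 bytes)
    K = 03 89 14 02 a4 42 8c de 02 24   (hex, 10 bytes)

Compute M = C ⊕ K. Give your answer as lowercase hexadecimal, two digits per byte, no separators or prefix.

ef ⊕ 03 = ec
b7 ⊕ 89 = 3e
7b ⊕ 14 = 6f
fe ⊕ 02 = fc
25 ⊕ a4 = 81
76 ⊕ 42 = 34
0c ⊕ 8c = 80
46 ⊕ de = 98
9a ⊕ 02 = 98
73 ⊕ 24 = 57

ec3e6ffc813480989857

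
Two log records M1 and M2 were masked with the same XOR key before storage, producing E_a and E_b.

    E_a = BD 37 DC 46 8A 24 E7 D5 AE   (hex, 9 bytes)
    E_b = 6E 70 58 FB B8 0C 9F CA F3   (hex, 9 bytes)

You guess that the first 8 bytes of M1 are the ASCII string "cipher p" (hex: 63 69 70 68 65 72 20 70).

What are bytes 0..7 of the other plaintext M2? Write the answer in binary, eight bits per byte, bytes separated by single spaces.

First, E_a ⊕ E_b = (M1 ⊕ K) ⊕ (M2 ⊕ K) = M1 ⊕ M2, so the key drops out. Then M2 = (M1 ⊕ M2) ⊕ M1 over the first 8 bytes.
byte 0: (bd XOR 6e) XOR 63 = d3 XOR 63 = b0
byte 1: (37 XOR 70) XOR 69 = 47 XOR 69 = 2e
byte 2: (dc XOR 58) XOR 70 = 84 XOR 70 = f4
byte 3: (46 XOR fb) XOR 68 = bd XOR 68 = d5
byte 4: (8a XOR b8) XOR 65 = 32 XOR 65 = 57
byte 5: (24 XOR 0c) XOR 72 = 28 XOR 72 = 5a
byte 6: (e7 XOR 9f) XOR 20 = 78 XOR 20 = 58
byte 7: (d5 XOR ca) XOR 70 = 1f XOR 70 = 6f

10110000 00101110 11110100 11010101 01010111 01011010 01011000 01101111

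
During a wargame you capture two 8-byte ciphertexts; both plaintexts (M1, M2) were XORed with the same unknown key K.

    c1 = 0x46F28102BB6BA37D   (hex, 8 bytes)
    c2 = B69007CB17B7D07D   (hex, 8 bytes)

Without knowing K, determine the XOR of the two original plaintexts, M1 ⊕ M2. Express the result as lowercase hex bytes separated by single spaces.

f0 62 86 c9 ac dc 73 00

c1 ⊕ c2 = (M1 ⊕ K) ⊕ (M2 ⊕ K) = M1 ⊕ M2 — the shared key cancels under XOR.
byte 0: 46 ^ b6 = f0
byte 1: f2 ^ 90 = 62
byte 2: 81 ^ 07 = 86
byte 3: 02 ^ cb = c9
byte 4: bb ^ 17 = ac
byte 5: 6b ^ b7 = dc
byte 6: a3 ^ d0 = 73
byte 7: 7d ^ 7d = 00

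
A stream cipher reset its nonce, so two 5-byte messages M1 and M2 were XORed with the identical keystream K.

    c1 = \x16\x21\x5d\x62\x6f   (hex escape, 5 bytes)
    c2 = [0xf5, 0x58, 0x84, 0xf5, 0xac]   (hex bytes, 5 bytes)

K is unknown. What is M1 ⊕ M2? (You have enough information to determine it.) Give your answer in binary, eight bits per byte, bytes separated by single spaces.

11100011 01111001 11011001 10010111 11000011

c1 ⊕ c2 = (M1 ⊕ K) ⊕ (M2 ⊕ K) = M1 ⊕ M2 — the shared key cancels under XOR.
16 ⊕ f5 = e3
21 ⊕ 58 = 79
5d ⊕ 84 = d9
62 ⊕ f5 = 97
6f ⊕ ac = c3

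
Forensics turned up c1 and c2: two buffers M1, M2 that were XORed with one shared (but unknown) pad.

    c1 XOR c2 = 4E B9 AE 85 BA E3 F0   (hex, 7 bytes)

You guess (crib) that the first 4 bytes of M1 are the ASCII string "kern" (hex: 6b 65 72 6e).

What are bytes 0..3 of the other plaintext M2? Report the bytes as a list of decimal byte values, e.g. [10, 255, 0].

Since c1 ⊕ c2 = M1 ⊕ M2, XORing with the guessed M1 bytes yields the corresponding M2 bytes: M2 = (c1 ⊕ c2) ⊕ M1.
4e xor 6b = 25
b9 xor 65 = dc
ae xor 72 = dc
85 xor 6e = eb

[37, 220, 220, 235]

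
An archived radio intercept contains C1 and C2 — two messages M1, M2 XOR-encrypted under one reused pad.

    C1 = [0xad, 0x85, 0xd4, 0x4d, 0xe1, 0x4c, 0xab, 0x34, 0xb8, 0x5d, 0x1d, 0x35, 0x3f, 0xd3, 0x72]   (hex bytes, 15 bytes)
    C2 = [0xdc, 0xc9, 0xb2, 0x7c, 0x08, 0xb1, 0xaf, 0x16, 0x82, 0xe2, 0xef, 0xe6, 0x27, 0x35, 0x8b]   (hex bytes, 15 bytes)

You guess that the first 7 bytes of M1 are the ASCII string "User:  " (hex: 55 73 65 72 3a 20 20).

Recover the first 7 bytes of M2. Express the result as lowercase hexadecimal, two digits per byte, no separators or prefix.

243f0343d3dd24

First, C1 ⊕ C2 = (M1 ⊕ K) ⊕ (M2 ⊕ K) = M1 ⊕ M2, so the key drops out. Then M2 = (M1 ⊕ M2) ⊕ M1 over the first 7 bytes.
byte 0: (ad ⊕ dc) ⊕ 55 = 71 ⊕ 55 = 24
byte 1: (85 ⊕ c9) ⊕ 73 = 4c ⊕ 73 = 3f
byte 2: (d4 ⊕ b2) ⊕ 65 = 66 ⊕ 65 = 03
byte 3: (4d ⊕ 7c) ⊕ 72 = 31 ⊕ 72 = 43
byte 4: (e1 ⊕ 08) ⊕ 3a = e9 ⊕ 3a = d3
byte 5: (4c ⊕ b1) ⊕ 20 = fd ⊕ 20 = dd
byte 6: (ab ⊕ af) ⊕ 20 = 04 ⊕ 20 = 24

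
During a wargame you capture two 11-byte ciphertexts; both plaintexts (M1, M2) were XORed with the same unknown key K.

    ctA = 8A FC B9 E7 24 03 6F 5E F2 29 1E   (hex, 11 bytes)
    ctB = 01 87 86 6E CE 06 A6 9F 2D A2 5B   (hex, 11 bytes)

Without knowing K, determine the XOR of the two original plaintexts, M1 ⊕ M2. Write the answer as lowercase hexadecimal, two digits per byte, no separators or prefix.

ctA ⊕ ctB = (M1 ⊕ K) ⊕ (M2 ⊕ K) = M1 ⊕ M2 — the shared key cancels under XOR.
10001010 xor 00000001 = 10001011
11111100 xor 10000111 = 01111011
10111001 xor 10000110 = 00111111
11100111 xor 01101110 = 10001001
00100100 xor 11001110 = 11101010
00000011 xor 00000110 = 00000101
01101111 xor 10100110 = 11001001
01011110 xor 10011111 = 11000001
11110010 xor 00101101 = 11011111
00101001 xor 10100010 = 10001011
00011110 xor 01011011 = 01000101

8b7b3f89ea05c9c1df8b45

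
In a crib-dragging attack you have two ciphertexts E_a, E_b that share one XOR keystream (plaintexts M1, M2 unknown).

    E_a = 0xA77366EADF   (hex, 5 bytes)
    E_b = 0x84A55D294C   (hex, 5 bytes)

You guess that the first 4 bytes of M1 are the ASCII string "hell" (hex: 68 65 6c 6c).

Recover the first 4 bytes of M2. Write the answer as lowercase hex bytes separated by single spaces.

First, E_a ⊕ E_b = (M1 ⊕ K) ⊕ (M2 ⊕ K) = M1 ⊕ M2, so the key drops out. Then M2 = (M1 ⊕ M2) ⊕ M1 over the first 4 bytes.
byte 0: (a7 xor 84) xor 68 = 23 xor 68 = 4b
byte 1: (73 xor a5) xor 65 = d6 xor 65 = b3
byte 2: (66 xor 5d) xor 6c = 3b xor 6c = 57
byte 3: (ea xor 29) xor 6c = c3 xor 6c = af

4b b3 57 af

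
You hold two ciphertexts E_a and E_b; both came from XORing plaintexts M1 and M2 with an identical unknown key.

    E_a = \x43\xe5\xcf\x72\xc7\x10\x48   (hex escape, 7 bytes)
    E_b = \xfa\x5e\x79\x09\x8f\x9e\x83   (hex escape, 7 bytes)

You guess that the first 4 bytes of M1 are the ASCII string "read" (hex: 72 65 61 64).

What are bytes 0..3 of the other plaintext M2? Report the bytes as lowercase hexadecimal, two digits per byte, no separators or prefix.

First, E_a ⊕ E_b = (M1 ⊕ K) ⊕ (M2 ⊕ K) = M1 ⊕ M2, so the key drops out. Then M2 = (M1 ⊕ M2) ⊕ M1 over the first 4 bytes.
byte 0: (43 XOR fa) XOR 72 = b9 XOR 72 = cb
byte 1: (e5 XOR 5e) XOR 65 = bb XOR 65 = de
byte 2: (cf XOR 79) XOR 61 = b6 XOR 61 = d7
byte 3: (72 XOR 09) XOR 64 = 7b XOR 64 = 1f

cbded71f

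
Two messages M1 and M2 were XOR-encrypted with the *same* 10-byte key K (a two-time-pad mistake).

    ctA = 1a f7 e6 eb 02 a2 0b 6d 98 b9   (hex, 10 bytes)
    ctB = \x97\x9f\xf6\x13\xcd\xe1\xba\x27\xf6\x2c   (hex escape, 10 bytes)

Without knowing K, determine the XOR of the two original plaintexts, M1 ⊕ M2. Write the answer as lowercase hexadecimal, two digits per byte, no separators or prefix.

8d6810f8cf43b14a6e95

ctA ⊕ ctB = (M1 ⊕ K) ⊕ (M2 ⊕ K) = M1 ⊕ M2 — the shared key cancels under XOR.
1a xor 97 = 8d
f7 xor 9f = 68
e6 xor f6 = 10
eb xor 13 = f8
02 xor cd = cf
a2 xor e1 = 43
0b xor ba = b1
6d xor 27 = 4a
98 xor f6 = 6e
b9 xor 2c = 95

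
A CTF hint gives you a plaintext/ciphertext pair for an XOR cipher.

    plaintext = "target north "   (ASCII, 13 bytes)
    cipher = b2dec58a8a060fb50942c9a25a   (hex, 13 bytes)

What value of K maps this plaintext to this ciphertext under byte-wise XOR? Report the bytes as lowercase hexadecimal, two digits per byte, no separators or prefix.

c6bfb7edef722fdb6630bdca7a

Since cipher = plaintext ⊕ K, XORing both sides with plaintext gives K = plaintext ⊕ cipher.
01110100 ^ 10110010 = 11000110
01100001 ^ 11011110 = 10111111
01110010 ^ 11000101 = 10110111
01100111 ^ 10001010 = 11101101
01100101 ^ 10001010 = 11101111
01110100 ^ 00000110 = 01110010
00100000 ^ 00001111 = 00101111
01101110 ^ 10110101 = 11011011
01101111 ^ 00001001 = 01100110
01110010 ^ 01000010 = 00110000
01110100 ^ 11001001 = 10111101
01101000 ^ 10100010 = 11001010
00100000 ^ 01011010 = 01111010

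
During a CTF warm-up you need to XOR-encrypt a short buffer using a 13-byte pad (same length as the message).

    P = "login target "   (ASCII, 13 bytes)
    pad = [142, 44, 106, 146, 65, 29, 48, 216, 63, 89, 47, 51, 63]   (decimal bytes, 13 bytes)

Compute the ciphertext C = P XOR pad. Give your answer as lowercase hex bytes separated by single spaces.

e2 43 0d fb 2f 3d 44 b9 4d 3e 4a 47 1f

XOR is its own inverse, so applying the key byte-wise gives the result directly.
01101100 ⊕ 10001110 = 11100010
01101111 ⊕ 00101100 = 01000011
01100111 ⊕ 01101010 = 00001101
01101001 ⊕ 10010010 = 11111011
01101110 ⊕ 01000001 = 00101111
00100000 ⊕ 00011101 = 00111101
01110100 ⊕ 00110000 = 01000100
01100001 ⊕ 11011000 = 10111001
01110010 ⊕ 00111111 = 01001101
01100111 ⊕ 01011001 = 00111110
01100101 ⊕ 00101111 = 01001010
01110100 ⊕ 00110011 = 01000111
00100000 ⊕ 00111111 = 00011111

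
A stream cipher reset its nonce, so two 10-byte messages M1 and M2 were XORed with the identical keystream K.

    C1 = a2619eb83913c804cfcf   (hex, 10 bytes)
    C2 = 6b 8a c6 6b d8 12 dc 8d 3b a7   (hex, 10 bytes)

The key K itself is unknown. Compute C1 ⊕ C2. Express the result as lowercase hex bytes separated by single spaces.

C1 ⊕ C2 = (M1 ⊕ K) ⊕ (M2 ⊕ K) = M1 ⊕ M2 — the shared key cancels under XOR.
a2 XOR 6b = c9
61 XOR 8a = eb
9e XOR c6 = 58
b8 XOR 6b = d3
39 XOR d8 = e1
13 XOR 12 = 01
c8 XOR dc = 14
04 XOR 8d = 89
cf XOR 3b = f4
cf XOR a7 = 68

c9 eb 58 d3 e1 01 14 89 f4 68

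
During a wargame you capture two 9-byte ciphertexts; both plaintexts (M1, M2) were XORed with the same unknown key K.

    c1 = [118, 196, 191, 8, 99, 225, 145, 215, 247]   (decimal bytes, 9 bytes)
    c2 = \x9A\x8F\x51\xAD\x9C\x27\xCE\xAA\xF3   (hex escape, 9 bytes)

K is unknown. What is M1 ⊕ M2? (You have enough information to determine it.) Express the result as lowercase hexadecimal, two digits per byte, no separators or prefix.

c1 ⊕ c2 = (M1 ⊕ K) ⊕ (M2 ⊕ K) = M1 ⊕ M2 — the shared key cancels under XOR.
76 XOR 9a = ec
c4 XOR 8f = 4b
bf XOR 51 = ee
08 XOR ad = a5
63 XOR 9c = ff
e1 XOR 27 = c6
91 XOR ce = 5f
d7 XOR aa = 7d
f7 XOR f3 = 04

ec4beea5ffc65f7d04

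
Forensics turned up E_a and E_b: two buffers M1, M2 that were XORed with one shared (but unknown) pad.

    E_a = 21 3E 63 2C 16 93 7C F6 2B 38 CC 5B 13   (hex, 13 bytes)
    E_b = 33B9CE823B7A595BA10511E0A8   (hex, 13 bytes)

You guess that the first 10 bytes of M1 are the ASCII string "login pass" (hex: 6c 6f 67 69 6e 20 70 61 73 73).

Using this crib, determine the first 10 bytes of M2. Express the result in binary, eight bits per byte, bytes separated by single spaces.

First, E_a ⊕ E_b = (M1 ⊕ K) ⊕ (M2 ⊕ K) = M1 ⊕ M2, so the key drops out. Then M2 = (M1 ⊕ M2) ⊕ M1 over the first 10 bytes.
byte 0: (21 xor 33) xor 6c = 12 xor 6c = 7e
byte 1: (3e xor b9) xor 6f = 87 xor 6f = e8
byte 2: (63 xor ce) xor 67 = ad xor 67 = ca
byte 3: (2c xor 82) xor 69 = ae xor 69 = c7
byte 4: (16 xor 3b) xor 6e = 2d xor 6e = 43
byte 5: (93 xor 7a) xor 20 = e9 xor 20 = c9
byte 6: (7c xor 59) xor 70 = 25 xor 70 = 55
byte 7: (f6 xor 5b) xor 61 = ad xor 61 = cc
byte 8: (2b xor a1) xor 73 = 8a xor 73 = f9
byte 9: (38 xor 05) xor 73 = 3d xor 73 = 4e

01111110 11101000 11001010 11000111 01000011 11001001 01010101 11001100 11111001 01001110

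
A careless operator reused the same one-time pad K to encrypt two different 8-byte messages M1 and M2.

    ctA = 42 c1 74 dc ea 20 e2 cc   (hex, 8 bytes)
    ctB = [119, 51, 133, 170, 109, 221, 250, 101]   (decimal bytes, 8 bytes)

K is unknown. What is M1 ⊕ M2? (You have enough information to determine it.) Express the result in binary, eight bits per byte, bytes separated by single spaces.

ctA ⊕ ctB = (M1 ⊕ K) ⊕ (M2 ⊕ K) = M1 ⊕ M2 — the shared key cancels under XOR.
42 ^ 77 = 35
c1 ^ 33 = f2
74 ^ 85 = f1
dc ^ aa = 76
ea ^ 6d = 87
20 ^ dd = fd
e2 ^ fa = 18
cc ^ 65 = a9

00110101 11110010 11110001 01110110 10000111 11111101 00011000 10101001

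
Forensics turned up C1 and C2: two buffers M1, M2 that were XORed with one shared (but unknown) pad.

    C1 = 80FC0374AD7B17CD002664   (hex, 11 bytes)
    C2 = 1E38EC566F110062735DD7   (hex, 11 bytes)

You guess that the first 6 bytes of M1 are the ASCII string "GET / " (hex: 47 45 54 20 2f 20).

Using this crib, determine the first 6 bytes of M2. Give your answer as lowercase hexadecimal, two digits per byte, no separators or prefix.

First, C1 ⊕ C2 = (M1 ⊕ K) ⊕ (M2 ⊕ K) = M1 ⊕ M2, so the key drops out. Then M2 = (M1 ⊕ M2) ⊕ M1 over the first 6 bytes.
byte 0: (80 XOR 1e) XOR 47 = 9e XOR 47 = d9
byte 1: (fc XOR 38) XOR 45 = c4 XOR 45 = 81
byte 2: (03 XOR ec) XOR 54 = ef XOR 54 = bb
byte 3: (74 XOR 56) XOR 20 = 22 XOR 20 = 02
byte 4: (ad XOR 6f) XOR 2f = c2 XOR 2f = ed
byte 5: (7b XOR 11) XOR 20 = 6a XOR 20 = 4a

d981bb02ed4a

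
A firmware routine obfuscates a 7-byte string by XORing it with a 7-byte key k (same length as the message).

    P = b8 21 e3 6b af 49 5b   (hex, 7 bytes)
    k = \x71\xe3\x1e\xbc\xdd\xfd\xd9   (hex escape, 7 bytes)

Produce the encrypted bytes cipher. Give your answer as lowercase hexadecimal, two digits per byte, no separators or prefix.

10111000 ⊕ 01110001 = 11001001
00100001 ⊕ 11100011 = 11000010
11100011 ⊕ 00011110 = 11111101
01101011 ⊕ 10111100 = 11010111
10101111 ⊕ 11011101 = 01110010
01001001 ⊕ 11111101 = 10110100
01011011 ⊕ 11011001 = 10000010

c9c2fdd772b482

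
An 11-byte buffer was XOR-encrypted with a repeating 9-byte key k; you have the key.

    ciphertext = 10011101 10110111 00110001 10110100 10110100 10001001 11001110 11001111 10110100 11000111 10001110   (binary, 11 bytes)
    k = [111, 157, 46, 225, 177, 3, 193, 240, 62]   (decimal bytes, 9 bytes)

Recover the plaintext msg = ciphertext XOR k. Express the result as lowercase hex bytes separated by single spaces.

f2 2a 1f 55 05 8a 0f 3f 8a a8 13

The 9-byte key repeats, so the effective keystream is 6f 9d 2e e1 b1 03 c1 f0 3e 6f 9d.
byte 0: 9d ^ 6f = f2
byte 1: b7 ^ 9d = 2a
byte 2: 31 ^ 2e = 1f
byte 3: b4 ^ e1 = 55
byte 4: b4 ^ b1 = 05
byte 5: 89 ^ 03 = 8a
byte 6: ce ^ c1 = 0f
byte 7: cf ^ f0 = 3f
byte 8: b4 ^ 3e = 8a
byte 9: c7 ^ 6f = a8
byte 10: 8e ^ 9d = 13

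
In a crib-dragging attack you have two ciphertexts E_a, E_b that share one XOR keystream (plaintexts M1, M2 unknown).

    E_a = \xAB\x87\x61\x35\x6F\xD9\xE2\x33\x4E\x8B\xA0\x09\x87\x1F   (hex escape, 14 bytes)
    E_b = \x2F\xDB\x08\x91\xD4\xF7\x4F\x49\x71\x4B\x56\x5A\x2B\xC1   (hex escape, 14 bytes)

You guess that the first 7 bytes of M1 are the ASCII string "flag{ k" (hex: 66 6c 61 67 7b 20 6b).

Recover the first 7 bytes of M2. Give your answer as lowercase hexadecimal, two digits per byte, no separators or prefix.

e23008c3c00ec6

First, E_a ⊕ E_b = (M1 ⊕ K) ⊕ (M2 ⊕ K) = M1 ⊕ M2, so the key drops out. Then M2 = (M1 ⊕ M2) ⊕ M1 over the first 7 bytes.
byte 0: (ab ^ 2f) ^ 66 = 84 ^ 66 = e2
byte 1: (87 ^ db) ^ 6c = 5c ^ 6c = 30
byte 2: (61 ^ 08) ^ 61 = 69 ^ 61 = 08
byte 3: (35 ^ 91) ^ 67 = a4 ^ 67 = c3
byte 4: (6f ^ d4) ^ 7b = bb ^ 7b = c0
byte 5: (d9 ^ f7) ^ 20 = 2e ^ 20 = 0e
byte 6: (e2 ^ 4f) ^ 6b = ad ^ 6b = c6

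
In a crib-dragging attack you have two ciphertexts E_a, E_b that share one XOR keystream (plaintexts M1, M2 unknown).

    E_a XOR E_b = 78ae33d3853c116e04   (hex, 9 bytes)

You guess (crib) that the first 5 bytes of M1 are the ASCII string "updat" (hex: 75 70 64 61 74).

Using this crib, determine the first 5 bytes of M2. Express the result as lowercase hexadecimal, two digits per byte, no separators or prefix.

0dde57b2f1

Since E_a ⊕ E_b = M1 ⊕ M2, XORing with the guessed M1 bytes yields the corresponding M2 bytes: M2 = (E_a ⊕ E_b) ⊕ M1.
byte 0: 120 XOR 117 =  13
byte 1: 174 XOR 112 = 222
byte 2:  51 XOR 100 =  87
byte 3: 211 XOR  97 = 178
byte 4: 133 XOR 116 = 241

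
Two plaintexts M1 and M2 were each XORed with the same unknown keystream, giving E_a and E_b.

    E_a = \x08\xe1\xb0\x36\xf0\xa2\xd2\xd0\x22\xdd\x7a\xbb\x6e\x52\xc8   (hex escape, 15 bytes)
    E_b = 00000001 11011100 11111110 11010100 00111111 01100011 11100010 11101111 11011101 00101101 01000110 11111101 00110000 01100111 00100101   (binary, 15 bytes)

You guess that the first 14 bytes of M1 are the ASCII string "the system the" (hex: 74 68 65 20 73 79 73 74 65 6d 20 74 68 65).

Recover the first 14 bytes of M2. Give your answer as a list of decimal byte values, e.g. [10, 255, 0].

First, E_a ⊕ E_b = (M1 ⊕ K) ⊕ (M2 ⊕ K) = M1 ⊕ M2, so the key drops out. Then M2 = (M1 ⊕ M2) ⊕ M1 over the first 14 bytes.
byte 0: (08 XOR 01) XOR 74 = 09 XOR 74 = 7d
byte 1: (e1 XOR dc) XOR 68 = 3d XOR 68 = 55
byte 2: (b0 XOR fe) XOR 65 = 4e XOR 65 = 2b
byte 3: (36 XOR d4) XOR 20 = e2 XOR 20 = c2
byte 4: (f0 XOR 3f) XOR 73 = cf XOR 73 = bc
byte 5: (a2 XOR 63) XOR 79 = c1 XOR 79 = b8
byte 6: (d2 XOR e2) XOR 73 = 30 XOR 73 = 43
byte 7: (d0 XOR ef) XOR 74 = 3f XOR 74 = 4b
byte 8: (22 XOR dd) XOR 65 = ff XOR 65 = 9a
byte 9: (dd XOR 2d) XOR 6d = f0 XOR 6d = 9d
byte 10: (7a XOR 46) XOR 20 = 3c XOR 20 = 1c
byte 11: (bb XOR fd) XOR 74 = 46 XOR 74 = 32
byte 12: (6e XOR 30) XOR 68 = 5e XOR 68 = 36
byte 13: (52 XOR 67) XOR 65 = 35 XOR 65 = 50

[125, 85, 43, 194, 188, 184, 67, 75, 154, 157, 28, 50, 54, 80]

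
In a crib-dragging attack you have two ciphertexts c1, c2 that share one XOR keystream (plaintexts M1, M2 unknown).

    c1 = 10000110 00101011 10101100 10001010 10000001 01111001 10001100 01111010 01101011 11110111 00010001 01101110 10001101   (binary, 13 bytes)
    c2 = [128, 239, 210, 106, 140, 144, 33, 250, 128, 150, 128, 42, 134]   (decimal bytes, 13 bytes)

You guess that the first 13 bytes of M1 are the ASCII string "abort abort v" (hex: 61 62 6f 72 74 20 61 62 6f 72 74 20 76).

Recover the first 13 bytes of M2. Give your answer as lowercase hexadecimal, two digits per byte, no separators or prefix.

67a6119279c9cce28413e5647d

First, c1 ⊕ c2 = (M1 ⊕ K) ⊕ (M2 ⊕ K) = M1 ⊕ M2, so the key drops out. Then M2 = (M1 ⊕ M2) ⊕ M1 over the first 13 bytes.
byte 0: (86 ^ 80) ^ 61 = 06 ^ 61 = 67
byte 1: (2b ^ ef) ^ 62 = c4 ^ 62 = a6
byte 2: (ac ^ d2) ^ 6f = 7e ^ 6f = 11
byte 3: (8a ^ 6a) ^ 72 = e0 ^ 72 = 92
byte 4: (81 ^ 8c) ^ 74 = 0d ^ 74 = 79
byte 5: (79 ^ 90) ^ 20 = e9 ^ 20 = c9
byte 6: (8c ^ 21) ^ 61 = ad ^ 61 = cc
byte 7: (7a ^ fa) ^ 62 = 80 ^ 62 = e2
byte 8: (6b ^ 80) ^ 6f = eb ^ 6f = 84
byte 9: (f7 ^ 96) ^ 72 = 61 ^ 72 = 13
byte 10: (11 ^ 80) ^ 74 = 91 ^ 74 = e5
byte 11: (6e ^ 2a) ^ 20 = 44 ^ 20 = 64
byte 12: (8d ^ 86) ^ 76 = 0b ^ 76 = 7d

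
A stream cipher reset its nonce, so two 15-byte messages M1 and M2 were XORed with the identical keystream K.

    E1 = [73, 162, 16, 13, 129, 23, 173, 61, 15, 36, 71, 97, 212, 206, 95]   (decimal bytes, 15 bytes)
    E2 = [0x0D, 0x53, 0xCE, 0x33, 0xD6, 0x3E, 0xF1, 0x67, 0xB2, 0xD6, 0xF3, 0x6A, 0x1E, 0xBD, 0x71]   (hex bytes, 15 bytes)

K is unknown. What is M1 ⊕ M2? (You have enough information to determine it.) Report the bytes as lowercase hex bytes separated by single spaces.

E1 ⊕ E2 = (M1 ⊕ K) ⊕ (M2 ⊕ K) = M1 ⊕ M2 — the shared key cancels under XOR.
 73 ⊕  13 =  68
162 ⊕  83 = 241
 16 ⊕ 206 = 222
 13 ⊕  51 =  62
129 ⊕ 214 =  87
 23 ⊕  62 =  41
173 ⊕ 241 =  92
 61 ⊕ 103 =  90
 15 ⊕ 178 = 189
 36 ⊕ 214 = 242
 71 ⊕ 243 = 180
 97 ⊕ 106 =  11
212 ⊕  30 = 202
206 ⊕ 189 = 115
 95 ⊕ 113 =  46

44 f1 de 3e 57 29 5c 5a bd f2 b4 0b ca 73 2e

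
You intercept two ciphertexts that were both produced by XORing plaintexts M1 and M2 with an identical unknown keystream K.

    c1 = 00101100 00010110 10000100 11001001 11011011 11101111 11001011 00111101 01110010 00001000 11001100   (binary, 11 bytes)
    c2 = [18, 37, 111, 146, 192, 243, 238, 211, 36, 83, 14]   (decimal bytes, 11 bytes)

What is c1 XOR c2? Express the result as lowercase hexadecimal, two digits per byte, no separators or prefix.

c1 ⊕ c2 = (M1 ⊕ K) ⊕ (M2 ⊕ K) = M1 ⊕ M2 — the shared key cancels under XOR.
00101100 xor 00010010 = 00111110
00010110 xor 00100101 = 00110011
10000100 xor 01101111 = 11101011
11001001 xor 10010010 = 01011011
11011011 xor 11000000 = 00011011
11101111 xor 11110011 = 00011100
11001011 xor 11101110 = 00100101
00111101 xor 11010011 = 11101110
01110010 xor 00100100 = 01010110
00001000 xor 01010011 = 01011011
11001100 xor 00001110 = 11000010

3e33eb5b1b1c25ee565bc2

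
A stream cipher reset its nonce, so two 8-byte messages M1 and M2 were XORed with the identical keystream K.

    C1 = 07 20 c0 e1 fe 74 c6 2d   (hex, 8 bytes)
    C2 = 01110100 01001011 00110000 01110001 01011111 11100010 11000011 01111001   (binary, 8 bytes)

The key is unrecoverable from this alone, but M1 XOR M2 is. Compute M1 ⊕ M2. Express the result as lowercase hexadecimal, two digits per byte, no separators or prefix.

736bf090a1960554

C1 ⊕ C2 = (M1 ⊕ K) ⊕ (M2 ⊕ K) = M1 ⊕ M2 — the shared key cancels under XOR.
00000111 ^ 01110100 = 01110011
00100000 ^ 01001011 = 01101011
11000000 ^ 00110000 = 11110000
11100001 ^ 01110001 = 10010000
11111110 ^ 01011111 = 10100001
01110100 ^ 11100010 = 10010110
11000110 ^ 11000011 = 00000101
00101101 ^ 01111001 = 01010100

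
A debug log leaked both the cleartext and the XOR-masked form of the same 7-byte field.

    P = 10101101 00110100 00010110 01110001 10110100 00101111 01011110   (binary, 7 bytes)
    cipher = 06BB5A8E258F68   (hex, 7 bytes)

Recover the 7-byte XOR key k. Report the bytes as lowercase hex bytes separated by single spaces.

Since cipher = P ⊕ k, XORing both sides with P gives k = P ⊕ cipher.
173 XOR   6 = 171
 52 XOR 187 = 143
 22 XOR  90 =  76
113 XOR 142 = 255
180 XOR  37 = 145
 47 XOR 143 = 160
 94 XOR 104 =  54

ab 8f 4c ff 91 a0 36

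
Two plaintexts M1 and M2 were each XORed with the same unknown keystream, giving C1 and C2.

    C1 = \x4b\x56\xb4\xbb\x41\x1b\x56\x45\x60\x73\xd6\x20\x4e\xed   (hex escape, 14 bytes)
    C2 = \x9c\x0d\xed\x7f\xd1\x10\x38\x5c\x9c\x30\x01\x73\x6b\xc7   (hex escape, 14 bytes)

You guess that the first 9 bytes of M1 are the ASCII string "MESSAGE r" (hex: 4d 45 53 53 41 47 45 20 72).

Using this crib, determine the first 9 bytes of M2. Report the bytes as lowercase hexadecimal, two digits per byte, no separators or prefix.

9a1e0a97d14c2b398e

First, C1 ⊕ C2 = (M1 ⊕ K) ⊕ (M2 ⊕ K) = M1 ⊕ M2, so the key drops out. Then M2 = (M1 ⊕ M2) ⊕ M1 over the first 9 bytes.
byte 0: (4b ^ 9c) ^ 4d = d7 ^ 4d = 9a
byte 1: (56 ^ 0d) ^ 45 = 5b ^ 45 = 1e
byte 2: (b4 ^ ed) ^ 53 = 59 ^ 53 = 0a
byte 3: (bb ^ 7f) ^ 53 = c4 ^ 53 = 97
byte 4: (41 ^ d1) ^ 41 = 90 ^ 41 = d1
byte 5: (1b ^ 10) ^ 47 = 0b ^ 47 = 4c
byte 6: (56 ^ 38) ^ 45 = 6e ^ 45 = 2b
byte 7: (45 ^ 5c) ^ 20 = 19 ^ 20 = 39
byte 8: (60 ^ 9c) ^ 72 = fc ^ 72 = 8e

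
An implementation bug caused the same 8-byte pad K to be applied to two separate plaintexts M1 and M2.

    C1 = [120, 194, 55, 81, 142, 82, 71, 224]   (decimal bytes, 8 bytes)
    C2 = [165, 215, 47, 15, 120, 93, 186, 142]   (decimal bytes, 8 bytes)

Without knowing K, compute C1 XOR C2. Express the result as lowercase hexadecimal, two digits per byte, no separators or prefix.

C1 ⊕ C2 = (M1 ⊕ K) ⊕ (M2 ⊕ K) = M1 ⊕ M2 — the shared key cancels under XOR.
78 XOR a5 = dd
c2 XOR d7 = 15
37 XOR 2f = 18
51 XOR 0f = 5e
8e XOR 78 = f6
52 XOR 5d = 0f
47 XOR ba = fd
e0 XOR 8e = 6e

dd15185ef60ffd6e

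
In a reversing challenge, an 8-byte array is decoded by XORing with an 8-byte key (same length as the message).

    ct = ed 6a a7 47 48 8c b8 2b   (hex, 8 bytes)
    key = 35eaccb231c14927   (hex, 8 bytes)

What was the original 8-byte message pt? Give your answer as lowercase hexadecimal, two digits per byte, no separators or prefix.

d8806bf5794df10c

byte 0: ed ^ 35 = d8
byte 1: 6a ^ ea = 80
byte 2: a7 ^ cc = 6b
byte 3: 47 ^ b2 = f5
byte 4: 48 ^ 31 = 79
byte 5: 8c ^ c1 = 4d
byte 6: b8 ^ 49 = f1
byte 7: 2b ^ 27 = 0c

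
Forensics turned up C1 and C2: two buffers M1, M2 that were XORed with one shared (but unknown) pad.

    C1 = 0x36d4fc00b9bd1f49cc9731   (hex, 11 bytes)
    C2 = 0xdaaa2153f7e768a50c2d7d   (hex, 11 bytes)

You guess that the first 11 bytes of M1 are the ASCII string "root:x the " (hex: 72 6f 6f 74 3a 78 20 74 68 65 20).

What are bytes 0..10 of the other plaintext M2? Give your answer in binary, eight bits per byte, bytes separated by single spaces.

10011110 00010001 10110010 00100111 01110100 00100010 01010111 10011000 10101000 11011111 01101100

First, C1 ⊕ C2 = (M1 ⊕ K) ⊕ (M2 ⊕ K) = M1 ⊕ M2, so the key drops out. Then M2 = (M1 ⊕ M2) ⊕ M1 over the first 11 bytes.
byte 0: (36 XOR da) XOR 72 = ec XOR 72 = 9e
byte 1: (d4 XOR aa) XOR 6f = 7e XOR 6f = 11
byte 2: (fc XOR 21) XOR 6f = dd XOR 6f = b2
byte 3: (00 XOR 53) XOR 74 = 53 XOR 74 = 27
byte 4: (b9 XOR f7) XOR 3a = 4e XOR 3a = 74
byte 5: (bd XOR e7) XOR 78 = 5a XOR 78 = 22
byte 6: (1f XOR 68) XOR 20 = 77 XOR 20 = 57
byte 7: (49 XOR a5) XOR 74 = ec XOR 74 = 98
byte 8: (cc XOR 0c) XOR 68 = c0 XOR 68 = a8
byte 9: (97 XOR 2d) XOR 65 = ba XOR 65 = df
byte 10: (31 XOR 7d) XOR 20 = 4c XOR 20 = 6c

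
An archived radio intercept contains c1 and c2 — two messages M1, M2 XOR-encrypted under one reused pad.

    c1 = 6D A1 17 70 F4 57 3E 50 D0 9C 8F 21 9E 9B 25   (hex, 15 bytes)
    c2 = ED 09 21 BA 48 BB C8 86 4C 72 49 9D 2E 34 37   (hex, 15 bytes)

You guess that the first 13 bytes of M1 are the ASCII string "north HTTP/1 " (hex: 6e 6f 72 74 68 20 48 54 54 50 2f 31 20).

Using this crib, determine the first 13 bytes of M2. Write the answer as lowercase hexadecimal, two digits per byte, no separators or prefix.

First, c1 ⊕ c2 = (M1 ⊕ K) ⊕ (M2 ⊕ K) = M1 ⊕ M2, so the key drops out. Then M2 = (M1 ⊕ M2) ⊕ M1 over the first 13 bytes.
byte 0: (6d ^ ed) ^ 6e = 80 ^ 6e = ee
byte 1: (a1 ^ 09) ^ 6f = a8 ^ 6f = c7
byte 2: (17 ^ 21) ^ 72 = 36 ^ 72 = 44
byte 3: (70 ^ ba) ^ 74 = ca ^ 74 = be
byte 4: (f4 ^ 48) ^ 68 = bc ^ 68 = d4
byte 5: (57 ^ bb) ^ 20 = ec ^ 20 = cc
byte 6: (3e ^ c8) ^ 48 = f6 ^ 48 = be
byte 7: (50 ^ 86) ^ 54 = d6 ^ 54 = 82
byte 8: (d0 ^ 4c) ^ 54 = 9c ^ 54 = c8
byte 9: (9c ^ 72) ^ 50 = ee ^ 50 = be
byte 10: (8f ^ 49) ^ 2f = c6 ^ 2f = e9
byte 11: (21 ^ 9d) ^ 31 = bc ^ 31 = 8d
byte 12: (9e ^ 2e) ^ 20 = b0 ^ 20 = 90

eec744bed4ccbe82c8bee98d90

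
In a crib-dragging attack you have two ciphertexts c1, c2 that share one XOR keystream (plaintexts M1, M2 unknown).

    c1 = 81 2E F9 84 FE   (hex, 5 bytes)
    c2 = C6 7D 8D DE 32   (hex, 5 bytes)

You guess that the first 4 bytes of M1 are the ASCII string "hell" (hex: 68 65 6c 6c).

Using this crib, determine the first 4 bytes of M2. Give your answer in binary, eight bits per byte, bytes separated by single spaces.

First, c1 ⊕ c2 = (M1 ⊕ K) ⊕ (M2 ⊕ K) = M1 ⊕ M2, so the key drops out. Then M2 = (M1 ⊕ M2) ⊕ M1 over the first 4 bytes.
byte 0: (81 ⊕ c6) ⊕ 68 = 47 ⊕ 68 = 2f
byte 1: (2e ⊕ 7d) ⊕ 65 = 53 ⊕ 65 = 36
byte 2: (f9 ⊕ 8d) ⊕ 6c = 74 ⊕ 6c = 18
byte 3: (84 ⊕ de) ⊕ 6c = 5a ⊕ 6c = 36

00101111 00110110 00011000 00110110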